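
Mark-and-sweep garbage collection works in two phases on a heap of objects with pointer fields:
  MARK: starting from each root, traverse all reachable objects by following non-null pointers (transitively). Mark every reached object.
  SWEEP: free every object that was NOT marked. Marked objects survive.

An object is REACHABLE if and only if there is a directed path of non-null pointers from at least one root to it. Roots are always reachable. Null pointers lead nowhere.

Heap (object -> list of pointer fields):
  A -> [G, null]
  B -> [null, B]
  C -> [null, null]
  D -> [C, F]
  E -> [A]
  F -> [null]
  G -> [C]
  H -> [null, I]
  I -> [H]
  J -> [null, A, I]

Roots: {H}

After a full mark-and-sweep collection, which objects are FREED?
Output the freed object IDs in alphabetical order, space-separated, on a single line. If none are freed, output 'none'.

Roots: H
Mark H: refs=null I, marked=H
Mark I: refs=H, marked=H I
Unmarked (collected): A B C D E F G J

Answer: A B C D E F G J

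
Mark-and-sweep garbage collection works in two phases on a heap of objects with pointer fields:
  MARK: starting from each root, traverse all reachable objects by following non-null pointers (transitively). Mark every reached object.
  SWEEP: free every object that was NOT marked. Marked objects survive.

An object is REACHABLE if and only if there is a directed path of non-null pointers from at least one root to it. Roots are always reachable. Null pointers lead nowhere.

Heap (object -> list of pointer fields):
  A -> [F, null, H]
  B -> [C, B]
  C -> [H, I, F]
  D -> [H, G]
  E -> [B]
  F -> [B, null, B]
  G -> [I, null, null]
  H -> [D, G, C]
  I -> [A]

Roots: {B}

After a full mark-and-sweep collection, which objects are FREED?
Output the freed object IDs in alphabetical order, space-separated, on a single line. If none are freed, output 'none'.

Roots: B
Mark B: refs=C B, marked=B
Mark C: refs=H I F, marked=B C
Mark H: refs=D G C, marked=B C H
Mark I: refs=A, marked=B C H I
Mark F: refs=B null B, marked=B C F H I
Mark D: refs=H G, marked=B C D F H I
Mark G: refs=I null null, marked=B C D F G H I
Mark A: refs=F null H, marked=A B C D F G H I
Unmarked (collected): E

Answer: E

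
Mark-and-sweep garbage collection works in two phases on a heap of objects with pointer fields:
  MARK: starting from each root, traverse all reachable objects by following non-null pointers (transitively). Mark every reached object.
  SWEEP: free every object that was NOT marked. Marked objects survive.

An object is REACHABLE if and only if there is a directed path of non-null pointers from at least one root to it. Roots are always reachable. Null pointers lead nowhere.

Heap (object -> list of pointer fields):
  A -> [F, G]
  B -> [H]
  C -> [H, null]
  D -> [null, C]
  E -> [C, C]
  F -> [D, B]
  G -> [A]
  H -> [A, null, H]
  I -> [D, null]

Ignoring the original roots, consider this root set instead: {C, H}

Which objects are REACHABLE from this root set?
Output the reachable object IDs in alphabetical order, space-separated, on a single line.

Roots: C H
Mark C: refs=H null, marked=C
Mark H: refs=A null H, marked=C H
Mark A: refs=F G, marked=A C H
Mark F: refs=D B, marked=A C F H
Mark G: refs=A, marked=A C F G H
Mark D: refs=null C, marked=A C D F G H
Mark B: refs=H, marked=A B C D F G H
Unmarked (collected): E I

Answer: A B C D F G H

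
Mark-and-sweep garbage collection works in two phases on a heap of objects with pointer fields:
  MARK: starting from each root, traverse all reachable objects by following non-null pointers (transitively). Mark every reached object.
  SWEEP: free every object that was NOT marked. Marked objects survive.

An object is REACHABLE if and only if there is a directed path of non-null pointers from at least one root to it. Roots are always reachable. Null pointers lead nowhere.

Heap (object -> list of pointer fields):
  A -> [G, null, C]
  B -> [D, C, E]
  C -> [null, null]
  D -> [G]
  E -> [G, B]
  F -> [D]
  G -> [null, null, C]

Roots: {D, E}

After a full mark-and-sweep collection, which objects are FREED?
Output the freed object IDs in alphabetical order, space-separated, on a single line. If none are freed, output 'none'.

Answer: A F

Derivation:
Roots: D E
Mark D: refs=G, marked=D
Mark E: refs=G B, marked=D E
Mark G: refs=null null C, marked=D E G
Mark B: refs=D C E, marked=B D E G
Mark C: refs=null null, marked=B C D E G
Unmarked (collected): A F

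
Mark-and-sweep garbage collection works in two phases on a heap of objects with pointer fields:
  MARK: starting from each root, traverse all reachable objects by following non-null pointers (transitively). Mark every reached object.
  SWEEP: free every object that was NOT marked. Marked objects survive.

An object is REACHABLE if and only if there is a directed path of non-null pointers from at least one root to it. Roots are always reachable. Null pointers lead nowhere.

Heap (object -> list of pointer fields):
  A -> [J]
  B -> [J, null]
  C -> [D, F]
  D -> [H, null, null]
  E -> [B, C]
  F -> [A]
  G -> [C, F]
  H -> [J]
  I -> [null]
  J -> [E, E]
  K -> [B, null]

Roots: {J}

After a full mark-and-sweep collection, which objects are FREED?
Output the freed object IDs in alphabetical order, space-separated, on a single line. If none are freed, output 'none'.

Roots: J
Mark J: refs=E E, marked=J
Mark E: refs=B C, marked=E J
Mark B: refs=J null, marked=B E J
Mark C: refs=D F, marked=B C E J
Mark D: refs=H null null, marked=B C D E J
Mark F: refs=A, marked=B C D E F J
Mark H: refs=J, marked=B C D E F H J
Mark A: refs=J, marked=A B C D E F H J
Unmarked (collected): G I K

Answer: G I K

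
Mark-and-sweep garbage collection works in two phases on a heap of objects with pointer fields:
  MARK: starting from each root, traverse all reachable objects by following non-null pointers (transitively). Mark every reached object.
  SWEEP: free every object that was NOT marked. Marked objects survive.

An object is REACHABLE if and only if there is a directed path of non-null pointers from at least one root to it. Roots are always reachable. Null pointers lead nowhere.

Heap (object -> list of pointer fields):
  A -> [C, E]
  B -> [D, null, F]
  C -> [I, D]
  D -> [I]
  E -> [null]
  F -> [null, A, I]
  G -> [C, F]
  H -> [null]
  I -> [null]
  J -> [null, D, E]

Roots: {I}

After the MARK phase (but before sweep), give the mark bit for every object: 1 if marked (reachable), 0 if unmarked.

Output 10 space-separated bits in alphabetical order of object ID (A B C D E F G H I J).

Roots: I
Mark I: refs=null, marked=I
Unmarked (collected): A B C D E F G H J

Answer: 0 0 0 0 0 0 0 0 1 0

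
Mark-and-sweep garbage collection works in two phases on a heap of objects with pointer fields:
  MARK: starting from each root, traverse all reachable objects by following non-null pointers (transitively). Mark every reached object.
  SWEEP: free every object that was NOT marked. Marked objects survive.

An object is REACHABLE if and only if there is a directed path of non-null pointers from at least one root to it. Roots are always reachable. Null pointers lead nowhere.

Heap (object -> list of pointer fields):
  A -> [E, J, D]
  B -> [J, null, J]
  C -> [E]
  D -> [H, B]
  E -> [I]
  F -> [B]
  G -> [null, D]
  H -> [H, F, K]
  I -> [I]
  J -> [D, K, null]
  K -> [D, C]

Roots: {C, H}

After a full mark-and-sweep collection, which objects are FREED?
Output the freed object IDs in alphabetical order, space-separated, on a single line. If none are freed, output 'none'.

Roots: C H
Mark C: refs=E, marked=C
Mark H: refs=H F K, marked=C H
Mark E: refs=I, marked=C E H
Mark F: refs=B, marked=C E F H
Mark K: refs=D C, marked=C E F H K
Mark I: refs=I, marked=C E F H I K
Mark B: refs=J null J, marked=B C E F H I K
Mark D: refs=H B, marked=B C D E F H I K
Mark J: refs=D K null, marked=B C D E F H I J K
Unmarked (collected): A G

Answer: A G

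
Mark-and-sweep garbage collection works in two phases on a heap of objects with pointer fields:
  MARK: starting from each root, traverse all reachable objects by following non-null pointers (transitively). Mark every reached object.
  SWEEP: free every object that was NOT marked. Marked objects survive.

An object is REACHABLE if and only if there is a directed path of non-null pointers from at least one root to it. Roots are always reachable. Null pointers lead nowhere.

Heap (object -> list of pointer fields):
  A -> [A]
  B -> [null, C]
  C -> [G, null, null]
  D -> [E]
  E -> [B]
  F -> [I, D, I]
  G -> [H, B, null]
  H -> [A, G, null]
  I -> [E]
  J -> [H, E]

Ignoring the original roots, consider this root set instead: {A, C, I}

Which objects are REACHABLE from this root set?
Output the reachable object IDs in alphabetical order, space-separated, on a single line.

Roots: A C I
Mark A: refs=A, marked=A
Mark C: refs=G null null, marked=A C
Mark I: refs=E, marked=A C I
Mark G: refs=H B null, marked=A C G I
Mark E: refs=B, marked=A C E G I
Mark H: refs=A G null, marked=A C E G H I
Mark B: refs=null C, marked=A B C E G H I
Unmarked (collected): D F J

Answer: A B C E G H I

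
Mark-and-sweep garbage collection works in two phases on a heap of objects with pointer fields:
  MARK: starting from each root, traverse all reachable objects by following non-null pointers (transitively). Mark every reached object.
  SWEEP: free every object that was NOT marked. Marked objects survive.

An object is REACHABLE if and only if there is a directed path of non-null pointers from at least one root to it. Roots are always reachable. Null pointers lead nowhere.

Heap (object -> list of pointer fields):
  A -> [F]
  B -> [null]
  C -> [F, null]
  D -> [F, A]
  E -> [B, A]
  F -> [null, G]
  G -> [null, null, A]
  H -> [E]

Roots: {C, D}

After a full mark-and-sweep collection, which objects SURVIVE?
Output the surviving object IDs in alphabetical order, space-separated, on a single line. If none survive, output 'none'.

Answer: A C D F G

Derivation:
Roots: C D
Mark C: refs=F null, marked=C
Mark D: refs=F A, marked=C D
Mark F: refs=null G, marked=C D F
Mark A: refs=F, marked=A C D F
Mark G: refs=null null A, marked=A C D F G
Unmarked (collected): B E H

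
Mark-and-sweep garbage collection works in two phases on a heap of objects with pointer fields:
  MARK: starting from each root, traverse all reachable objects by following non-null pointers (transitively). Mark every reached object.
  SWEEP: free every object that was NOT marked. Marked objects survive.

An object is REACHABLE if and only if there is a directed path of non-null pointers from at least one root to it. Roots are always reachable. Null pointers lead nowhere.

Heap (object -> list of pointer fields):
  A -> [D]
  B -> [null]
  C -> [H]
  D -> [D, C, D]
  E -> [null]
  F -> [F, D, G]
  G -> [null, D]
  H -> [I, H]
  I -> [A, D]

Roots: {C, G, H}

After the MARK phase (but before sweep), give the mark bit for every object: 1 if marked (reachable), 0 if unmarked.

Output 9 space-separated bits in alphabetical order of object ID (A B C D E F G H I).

Roots: C G H
Mark C: refs=H, marked=C
Mark G: refs=null D, marked=C G
Mark H: refs=I H, marked=C G H
Mark D: refs=D C D, marked=C D G H
Mark I: refs=A D, marked=C D G H I
Mark A: refs=D, marked=A C D G H I
Unmarked (collected): B E F

Answer: 1 0 1 1 0 0 1 1 1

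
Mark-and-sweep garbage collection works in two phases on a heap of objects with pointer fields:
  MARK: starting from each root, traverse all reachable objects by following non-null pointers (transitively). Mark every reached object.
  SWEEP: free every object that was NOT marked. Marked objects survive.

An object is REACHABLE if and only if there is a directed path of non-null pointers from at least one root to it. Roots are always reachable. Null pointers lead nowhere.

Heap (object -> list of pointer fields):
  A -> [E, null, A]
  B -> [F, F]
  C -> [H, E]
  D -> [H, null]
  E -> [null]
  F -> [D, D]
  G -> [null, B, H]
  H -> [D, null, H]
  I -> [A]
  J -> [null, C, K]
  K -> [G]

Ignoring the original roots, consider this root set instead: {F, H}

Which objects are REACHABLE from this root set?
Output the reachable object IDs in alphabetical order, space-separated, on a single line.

Answer: D F H

Derivation:
Roots: F H
Mark F: refs=D D, marked=F
Mark H: refs=D null H, marked=F H
Mark D: refs=H null, marked=D F H
Unmarked (collected): A B C E G I J K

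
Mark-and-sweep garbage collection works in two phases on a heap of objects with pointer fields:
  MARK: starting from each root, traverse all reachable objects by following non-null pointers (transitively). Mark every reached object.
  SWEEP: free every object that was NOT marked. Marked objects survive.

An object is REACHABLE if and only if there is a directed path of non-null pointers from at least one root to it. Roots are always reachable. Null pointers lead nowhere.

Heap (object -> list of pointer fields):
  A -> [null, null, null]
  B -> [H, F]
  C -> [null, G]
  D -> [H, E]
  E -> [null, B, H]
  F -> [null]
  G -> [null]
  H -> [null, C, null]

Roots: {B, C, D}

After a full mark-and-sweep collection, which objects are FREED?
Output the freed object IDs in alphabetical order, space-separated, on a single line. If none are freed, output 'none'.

Roots: B C D
Mark B: refs=H F, marked=B
Mark C: refs=null G, marked=B C
Mark D: refs=H E, marked=B C D
Mark H: refs=null C null, marked=B C D H
Mark F: refs=null, marked=B C D F H
Mark G: refs=null, marked=B C D F G H
Mark E: refs=null B H, marked=B C D E F G H
Unmarked (collected): A

Answer: A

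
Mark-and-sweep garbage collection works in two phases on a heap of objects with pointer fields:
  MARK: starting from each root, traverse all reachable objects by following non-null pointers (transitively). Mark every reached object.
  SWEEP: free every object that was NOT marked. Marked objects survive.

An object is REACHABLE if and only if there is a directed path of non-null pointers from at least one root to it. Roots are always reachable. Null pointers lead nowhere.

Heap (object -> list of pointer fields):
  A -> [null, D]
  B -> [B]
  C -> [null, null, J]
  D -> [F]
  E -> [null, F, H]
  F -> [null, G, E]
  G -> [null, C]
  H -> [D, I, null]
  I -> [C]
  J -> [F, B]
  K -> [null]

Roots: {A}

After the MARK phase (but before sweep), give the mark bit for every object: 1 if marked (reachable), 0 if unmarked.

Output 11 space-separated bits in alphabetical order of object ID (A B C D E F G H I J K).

Roots: A
Mark A: refs=null D, marked=A
Mark D: refs=F, marked=A D
Mark F: refs=null G E, marked=A D F
Mark G: refs=null C, marked=A D F G
Mark E: refs=null F H, marked=A D E F G
Mark C: refs=null null J, marked=A C D E F G
Mark H: refs=D I null, marked=A C D E F G H
Mark J: refs=F B, marked=A C D E F G H J
Mark I: refs=C, marked=A C D E F G H I J
Mark B: refs=B, marked=A B C D E F G H I J
Unmarked (collected): K

Answer: 1 1 1 1 1 1 1 1 1 1 0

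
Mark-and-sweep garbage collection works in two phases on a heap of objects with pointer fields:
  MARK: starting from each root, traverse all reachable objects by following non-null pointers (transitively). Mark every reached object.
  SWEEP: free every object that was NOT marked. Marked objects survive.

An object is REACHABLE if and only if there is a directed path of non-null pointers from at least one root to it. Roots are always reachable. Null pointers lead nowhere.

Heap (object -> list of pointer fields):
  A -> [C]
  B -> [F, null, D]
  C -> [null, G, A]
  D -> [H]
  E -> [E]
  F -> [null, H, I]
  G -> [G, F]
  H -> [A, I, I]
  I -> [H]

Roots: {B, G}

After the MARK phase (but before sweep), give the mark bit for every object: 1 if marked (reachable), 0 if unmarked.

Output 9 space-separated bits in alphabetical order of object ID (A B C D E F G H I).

Roots: B G
Mark B: refs=F null D, marked=B
Mark G: refs=G F, marked=B G
Mark F: refs=null H I, marked=B F G
Mark D: refs=H, marked=B D F G
Mark H: refs=A I I, marked=B D F G H
Mark I: refs=H, marked=B D F G H I
Mark A: refs=C, marked=A B D F G H I
Mark C: refs=null G A, marked=A B C D F G H I
Unmarked (collected): E

Answer: 1 1 1 1 0 1 1 1 1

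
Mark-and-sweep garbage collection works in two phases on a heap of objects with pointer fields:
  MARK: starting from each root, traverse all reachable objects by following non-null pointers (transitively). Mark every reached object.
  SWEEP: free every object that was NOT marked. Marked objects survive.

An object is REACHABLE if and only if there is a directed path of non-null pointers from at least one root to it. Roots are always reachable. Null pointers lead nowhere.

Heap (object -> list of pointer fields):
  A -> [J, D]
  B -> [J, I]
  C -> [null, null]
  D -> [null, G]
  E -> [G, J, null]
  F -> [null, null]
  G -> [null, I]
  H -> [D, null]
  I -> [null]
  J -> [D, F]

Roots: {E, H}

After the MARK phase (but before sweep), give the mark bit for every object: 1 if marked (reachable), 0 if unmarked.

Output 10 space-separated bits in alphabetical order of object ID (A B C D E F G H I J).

Answer: 0 0 0 1 1 1 1 1 1 1

Derivation:
Roots: E H
Mark E: refs=G J null, marked=E
Mark H: refs=D null, marked=E H
Mark G: refs=null I, marked=E G H
Mark J: refs=D F, marked=E G H J
Mark D: refs=null G, marked=D E G H J
Mark I: refs=null, marked=D E G H I J
Mark F: refs=null null, marked=D E F G H I J
Unmarked (collected): A B C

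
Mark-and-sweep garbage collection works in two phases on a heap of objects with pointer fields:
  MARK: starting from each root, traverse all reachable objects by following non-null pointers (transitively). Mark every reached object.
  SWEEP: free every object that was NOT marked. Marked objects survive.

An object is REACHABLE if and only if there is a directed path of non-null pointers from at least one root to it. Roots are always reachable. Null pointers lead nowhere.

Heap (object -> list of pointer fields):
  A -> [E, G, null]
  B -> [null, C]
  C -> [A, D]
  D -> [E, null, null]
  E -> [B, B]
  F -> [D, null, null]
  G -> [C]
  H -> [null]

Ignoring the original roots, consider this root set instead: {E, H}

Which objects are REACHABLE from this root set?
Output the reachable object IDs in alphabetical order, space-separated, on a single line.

Answer: A B C D E G H

Derivation:
Roots: E H
Mark E: refs=B B, marked=E
Mark H: refs=null, marked=E H
Mark B: refs=null C, marked=B E H
Mark C: refs=A D, marked=B C E H
Mark A: refs=E G null, marked=A B C E H
Mark D: refs=E null null, marked=A B C D E H
Mark G: refs=C, marked=A B C D E G H
Unmarked (collected): F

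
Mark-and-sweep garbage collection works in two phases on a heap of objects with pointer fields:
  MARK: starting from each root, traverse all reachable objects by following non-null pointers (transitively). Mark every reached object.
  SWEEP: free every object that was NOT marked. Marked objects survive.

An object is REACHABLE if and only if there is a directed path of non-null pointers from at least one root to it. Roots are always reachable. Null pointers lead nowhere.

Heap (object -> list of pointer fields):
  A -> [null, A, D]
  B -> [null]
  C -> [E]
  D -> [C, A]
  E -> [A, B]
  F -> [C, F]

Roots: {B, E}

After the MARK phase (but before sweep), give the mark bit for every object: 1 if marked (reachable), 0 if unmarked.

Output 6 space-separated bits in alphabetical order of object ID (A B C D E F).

Roots: B E
Mark B: refs=null, marked=B
Mark E: refs=A B, marked=B E
Mark A: refs=null A D, marked=A B E
Mark D: refs=C A, marked=A B D E
Mark C: refs=E, marked=A B C D E
Unmarked (collected): F

Answer: 1 1 1 1 1 0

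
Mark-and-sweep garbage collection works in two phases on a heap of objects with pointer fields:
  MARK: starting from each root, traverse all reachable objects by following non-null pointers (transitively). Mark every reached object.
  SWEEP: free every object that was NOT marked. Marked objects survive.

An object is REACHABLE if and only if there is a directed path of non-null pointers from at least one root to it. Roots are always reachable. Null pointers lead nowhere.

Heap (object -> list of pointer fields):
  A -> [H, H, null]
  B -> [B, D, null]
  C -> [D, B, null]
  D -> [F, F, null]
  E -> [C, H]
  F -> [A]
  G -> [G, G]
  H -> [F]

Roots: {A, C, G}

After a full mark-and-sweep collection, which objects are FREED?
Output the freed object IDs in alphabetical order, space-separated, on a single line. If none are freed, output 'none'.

Answer: E

Derivation:
Roots: A C G
Mark A: refs=H H null, marked=A
Mark C: refs=D B null, marked=A C
Mark G: refs=G G, marked=A C G
Mark H: refs=F, marked=A C G H
Mark D: refs=F F null, marked=A C D G H
Mark B: refs=B D null, marked=A B C D G H
Mark F: refs=A, marked=A B C D F G H
Unmarked (collected): E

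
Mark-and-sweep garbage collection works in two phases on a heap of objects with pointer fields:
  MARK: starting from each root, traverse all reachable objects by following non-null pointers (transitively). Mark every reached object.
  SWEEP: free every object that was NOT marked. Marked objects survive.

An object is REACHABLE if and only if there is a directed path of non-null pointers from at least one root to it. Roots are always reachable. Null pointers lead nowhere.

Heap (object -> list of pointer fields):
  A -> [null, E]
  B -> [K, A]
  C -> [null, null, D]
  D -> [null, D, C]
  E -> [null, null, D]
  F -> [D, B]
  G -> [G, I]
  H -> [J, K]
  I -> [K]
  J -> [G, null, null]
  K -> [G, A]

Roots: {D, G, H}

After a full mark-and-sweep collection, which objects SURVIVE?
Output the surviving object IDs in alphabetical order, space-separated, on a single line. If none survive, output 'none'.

Roots: D G H
Mark D: refs=null D C, marked=D
Mark G: refs=G I, marked=D G
Mark H: refs=J K, marked=D G H
Mark C: refs=null null D, marked=C D G H
Mark I: refs=K, marked=C D G H I
Mark J: refs=G null null, marked=C D G H I J
Mark K: refs=G A, marked=C D G H I J K
Mark A: refs=null E, marked=A C D G H I J K
Mark E: refs=null null D, marked=A C D E G H I J K
Unmarked (collected): B F

Answer: A C D E G H I J K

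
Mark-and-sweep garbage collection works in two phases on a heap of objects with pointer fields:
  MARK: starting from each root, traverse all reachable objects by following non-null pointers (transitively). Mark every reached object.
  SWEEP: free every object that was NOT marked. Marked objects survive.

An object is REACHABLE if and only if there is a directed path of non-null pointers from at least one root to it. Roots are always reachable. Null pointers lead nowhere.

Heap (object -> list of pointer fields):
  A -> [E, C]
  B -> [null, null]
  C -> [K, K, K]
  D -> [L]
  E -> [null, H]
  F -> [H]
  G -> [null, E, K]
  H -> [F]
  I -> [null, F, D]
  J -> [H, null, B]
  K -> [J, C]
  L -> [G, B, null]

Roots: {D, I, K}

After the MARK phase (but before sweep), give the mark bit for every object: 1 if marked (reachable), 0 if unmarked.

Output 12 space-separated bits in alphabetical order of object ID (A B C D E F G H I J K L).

Answer: 0 1 1 1 1 1 1 1 1 1 1 1

Derivation:
Roots: D I K
Mark D: refs=L, marked=D
Mark I: refs=null F D, marked=D I
Mark K: refs=J C, marked=D I K
Mark L: refs=G B null, marked=D I K L
Mark F: refs=H, marked=D F I K L
Mark J: refs=H null B, marked=D F I J K L
Mark C: refs=K K K, marked=C D F I J K L
Mark G: refs=null E K, marked=C D F G I J K L
Mark B: refs=null null, marked=B C D F G I J K L
Mark H: refs=F, marked=B C D F G H I J K L
Mark E: refs=null H, marked=B C D E F G H I J K L
Unmarked (collected): A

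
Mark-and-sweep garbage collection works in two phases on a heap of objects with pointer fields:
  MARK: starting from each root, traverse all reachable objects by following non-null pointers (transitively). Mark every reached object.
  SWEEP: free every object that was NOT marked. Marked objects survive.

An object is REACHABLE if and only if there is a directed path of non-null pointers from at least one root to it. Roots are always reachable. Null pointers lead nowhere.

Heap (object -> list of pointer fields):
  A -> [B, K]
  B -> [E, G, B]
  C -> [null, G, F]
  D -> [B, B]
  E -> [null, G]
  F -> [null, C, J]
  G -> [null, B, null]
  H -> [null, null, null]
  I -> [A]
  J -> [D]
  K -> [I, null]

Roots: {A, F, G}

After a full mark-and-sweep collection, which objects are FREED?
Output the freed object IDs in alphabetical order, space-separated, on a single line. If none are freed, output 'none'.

Roots: A F G
Mark A: refs=B K, marked=A
Mark F: refs=null C J, marked=A F
Mark G: refs=null B null, marked=A F G
Mark B: refs=E G B, marked=A B F G
Mark K: refs=I null, marked=A B F G K
Mark C: refs=null G F, marked=A B C F G K
Mark J: refs=D, marked=A B C F G J K
Mark E: refs=null G, marked=A B C E F G J K
Mark I: refs=A, marked=A B C E F G I J K
Mark D: refs=B B, marked=A B C D E F G I J K
Unmarked (collected): H

Answer: H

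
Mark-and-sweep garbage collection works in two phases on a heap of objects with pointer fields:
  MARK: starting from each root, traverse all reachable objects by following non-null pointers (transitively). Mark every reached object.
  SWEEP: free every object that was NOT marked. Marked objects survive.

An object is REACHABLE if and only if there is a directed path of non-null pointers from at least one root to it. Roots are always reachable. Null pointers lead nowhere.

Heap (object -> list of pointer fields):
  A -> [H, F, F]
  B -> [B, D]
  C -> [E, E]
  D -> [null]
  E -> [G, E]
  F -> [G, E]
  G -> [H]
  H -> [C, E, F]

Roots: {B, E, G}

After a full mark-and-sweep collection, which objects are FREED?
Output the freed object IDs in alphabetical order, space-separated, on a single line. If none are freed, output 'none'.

Answer: A

Derivation:
Roots: B E G
Mark B: refs=B D, marked=B
Mark E: refs=G E, marked=B E
Mark G: refs=H, marked=B E G
Mark D: refs=null, marked=B D E G
Mark H: refs=C E F, marked=B D E G H
Mark C: refs=E E, marked=B C D E G H
Mark F: refs=G E, marked=B C D E F G H
Unmarked (collected): A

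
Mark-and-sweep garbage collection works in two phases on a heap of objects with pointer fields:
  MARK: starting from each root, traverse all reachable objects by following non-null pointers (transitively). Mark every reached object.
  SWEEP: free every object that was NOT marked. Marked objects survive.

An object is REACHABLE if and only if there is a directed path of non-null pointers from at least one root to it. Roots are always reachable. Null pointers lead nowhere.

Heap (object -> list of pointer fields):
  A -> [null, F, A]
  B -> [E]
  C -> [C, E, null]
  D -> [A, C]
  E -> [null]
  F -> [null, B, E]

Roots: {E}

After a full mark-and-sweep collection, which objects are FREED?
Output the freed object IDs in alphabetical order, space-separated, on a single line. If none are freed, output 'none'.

Roots: E
Mark E: refs=null, marked=E
Unmarked (collected): A B C D F

Answer: A B C D F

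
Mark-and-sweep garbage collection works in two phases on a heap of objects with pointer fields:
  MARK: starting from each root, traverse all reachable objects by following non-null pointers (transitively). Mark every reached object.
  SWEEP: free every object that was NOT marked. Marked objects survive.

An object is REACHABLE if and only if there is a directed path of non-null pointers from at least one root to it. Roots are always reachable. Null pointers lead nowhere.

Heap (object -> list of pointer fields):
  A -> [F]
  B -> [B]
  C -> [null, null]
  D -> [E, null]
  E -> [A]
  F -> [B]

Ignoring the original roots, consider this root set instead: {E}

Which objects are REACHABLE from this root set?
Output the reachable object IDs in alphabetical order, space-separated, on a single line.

Answer: A B E F

Derivation:
Roots: E
Mark E: refs=A, marked=E
Mark A: refs=F, marked=A E
Mark F: refs=B, marked=A E F
Mark B: refs=B, marked=A B E F
Unmarked (collected): C D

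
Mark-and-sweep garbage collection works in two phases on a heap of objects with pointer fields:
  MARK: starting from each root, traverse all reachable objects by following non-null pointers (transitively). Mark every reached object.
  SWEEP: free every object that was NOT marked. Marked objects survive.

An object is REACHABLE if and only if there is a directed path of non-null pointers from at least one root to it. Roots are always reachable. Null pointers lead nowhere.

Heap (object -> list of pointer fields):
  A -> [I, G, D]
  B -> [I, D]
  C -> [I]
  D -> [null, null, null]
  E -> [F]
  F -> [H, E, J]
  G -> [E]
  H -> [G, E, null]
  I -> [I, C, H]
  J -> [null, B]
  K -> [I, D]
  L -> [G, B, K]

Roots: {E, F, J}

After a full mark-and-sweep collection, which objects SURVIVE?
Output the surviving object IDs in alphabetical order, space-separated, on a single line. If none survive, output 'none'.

Answer: B C D E F G H I J

Derivation:
Roots: E F J
Mark E: refs=F, marked=E
Mark F: refs=H E J, marked=E F
Mark J: refs=null B, marked=E F J
Mark H: refs=G E null, marked=E F H J
Mark B: refs=I D, marked=B E F H J
Mark G: refs=E, marked=B E F G H J
Mark I: refs=I C H, marked=B E F G H I J
Mark D: refs=null null null, marked=B D E F G H I J
Mark C: refs=I, marked=B C D E F G H I J
Unmarked (collected): A K L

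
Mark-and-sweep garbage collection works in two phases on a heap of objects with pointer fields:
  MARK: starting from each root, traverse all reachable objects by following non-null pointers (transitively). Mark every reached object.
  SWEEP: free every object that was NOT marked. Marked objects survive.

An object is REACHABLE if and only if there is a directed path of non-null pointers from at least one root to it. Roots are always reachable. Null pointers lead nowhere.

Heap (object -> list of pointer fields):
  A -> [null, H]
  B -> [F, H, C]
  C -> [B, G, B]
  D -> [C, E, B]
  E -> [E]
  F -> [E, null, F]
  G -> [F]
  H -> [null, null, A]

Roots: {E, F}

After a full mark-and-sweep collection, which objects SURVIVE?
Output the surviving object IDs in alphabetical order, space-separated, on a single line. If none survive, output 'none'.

Answer: E F

Derivation:
Roots: E F
Mark E: refs=E, marked=E
Mark F: refs=E null F, marked=E F
Unmarked (collected): A B C D G H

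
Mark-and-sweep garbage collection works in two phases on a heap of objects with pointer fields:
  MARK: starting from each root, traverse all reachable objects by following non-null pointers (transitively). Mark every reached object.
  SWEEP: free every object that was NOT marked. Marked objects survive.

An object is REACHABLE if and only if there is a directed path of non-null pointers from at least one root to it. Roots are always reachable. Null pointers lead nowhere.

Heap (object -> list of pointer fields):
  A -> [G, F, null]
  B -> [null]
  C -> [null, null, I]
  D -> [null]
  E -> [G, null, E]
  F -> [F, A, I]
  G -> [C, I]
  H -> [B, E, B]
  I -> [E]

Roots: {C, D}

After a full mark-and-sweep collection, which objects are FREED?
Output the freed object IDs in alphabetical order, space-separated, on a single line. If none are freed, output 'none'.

Roots: C D
Mark C: refs=null null I, marked=C
Mark D: refs=null, marked=C D
Mark I: refs=E, marked=C D I
Mark E: refs=G null E, marked=C D E I
Mark G: refs=C I, marked=C D E G I
Unmarked (collected): A B F H

Answer: A B F H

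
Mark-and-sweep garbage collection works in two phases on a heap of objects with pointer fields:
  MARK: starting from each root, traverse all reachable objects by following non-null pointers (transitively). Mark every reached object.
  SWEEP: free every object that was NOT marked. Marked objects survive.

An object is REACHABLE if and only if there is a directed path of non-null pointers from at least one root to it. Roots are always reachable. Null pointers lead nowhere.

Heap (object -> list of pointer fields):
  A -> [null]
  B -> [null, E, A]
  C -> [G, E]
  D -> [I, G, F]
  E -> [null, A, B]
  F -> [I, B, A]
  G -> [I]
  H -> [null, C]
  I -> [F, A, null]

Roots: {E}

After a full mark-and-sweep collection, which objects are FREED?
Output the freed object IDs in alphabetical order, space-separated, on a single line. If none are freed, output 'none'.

Roots: E
Mark E: refs=null A B, marked=E
Mark A: refs=null, marked=A E
Mark B: refs=null E A, marked=A B E
Unmarked (collected): C D F G H I

Answer: C D F G H I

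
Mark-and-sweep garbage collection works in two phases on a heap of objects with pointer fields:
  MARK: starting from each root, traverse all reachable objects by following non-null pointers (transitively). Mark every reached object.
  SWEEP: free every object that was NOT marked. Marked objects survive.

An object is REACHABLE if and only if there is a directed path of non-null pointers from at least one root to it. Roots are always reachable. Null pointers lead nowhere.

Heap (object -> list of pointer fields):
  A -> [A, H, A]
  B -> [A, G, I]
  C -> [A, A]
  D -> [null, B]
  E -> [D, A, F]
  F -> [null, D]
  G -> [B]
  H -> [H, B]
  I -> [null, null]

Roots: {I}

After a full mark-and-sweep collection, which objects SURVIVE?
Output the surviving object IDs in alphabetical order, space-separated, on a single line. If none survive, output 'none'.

Roots: I
Mark I: refs=null null, marked=I
Unmarked (collected): A B C D E F G H

Answer: I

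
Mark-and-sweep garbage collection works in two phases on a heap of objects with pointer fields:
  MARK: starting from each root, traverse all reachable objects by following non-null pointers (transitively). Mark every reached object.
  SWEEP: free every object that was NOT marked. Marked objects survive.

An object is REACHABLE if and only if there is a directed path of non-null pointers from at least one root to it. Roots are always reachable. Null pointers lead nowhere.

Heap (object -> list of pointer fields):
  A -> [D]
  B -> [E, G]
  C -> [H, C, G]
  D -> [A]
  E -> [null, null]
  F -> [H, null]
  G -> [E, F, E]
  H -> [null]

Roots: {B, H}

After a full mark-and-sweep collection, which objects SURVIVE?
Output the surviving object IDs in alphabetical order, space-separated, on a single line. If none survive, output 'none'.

Roots: B H
Mark B: refs=E G, marked=B
Mark H: refs=null, marked=B H
Mark E: refs=null null, marked=B E H
Mark G: refs=E F E, marked=B E G H
Mark F: refs=H null, marked=B E F G H
Unmarked (collected): A C D

Answer: B E F G H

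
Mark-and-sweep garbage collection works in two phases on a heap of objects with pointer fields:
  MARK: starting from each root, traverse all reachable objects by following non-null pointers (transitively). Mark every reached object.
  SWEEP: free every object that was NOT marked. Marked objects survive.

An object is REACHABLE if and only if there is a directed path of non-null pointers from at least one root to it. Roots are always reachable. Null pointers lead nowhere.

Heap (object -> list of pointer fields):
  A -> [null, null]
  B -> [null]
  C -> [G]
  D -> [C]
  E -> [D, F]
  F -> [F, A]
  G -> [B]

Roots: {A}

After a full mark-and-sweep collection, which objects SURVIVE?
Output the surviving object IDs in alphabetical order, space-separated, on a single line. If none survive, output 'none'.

Roots: A
Mark A: refs=null null, marked=A
Unmarked (collected): B C D E F G

Answer: A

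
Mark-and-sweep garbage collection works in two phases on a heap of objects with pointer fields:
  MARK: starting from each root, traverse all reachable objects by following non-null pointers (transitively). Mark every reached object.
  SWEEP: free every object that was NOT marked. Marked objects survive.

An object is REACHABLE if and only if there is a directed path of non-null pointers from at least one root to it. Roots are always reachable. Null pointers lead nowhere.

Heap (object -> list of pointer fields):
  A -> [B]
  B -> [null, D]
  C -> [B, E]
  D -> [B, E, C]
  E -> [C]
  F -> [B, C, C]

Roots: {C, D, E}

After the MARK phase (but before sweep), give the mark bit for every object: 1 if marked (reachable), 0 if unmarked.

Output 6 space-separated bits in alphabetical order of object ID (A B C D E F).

Roots: C D E
Mark C: refs=B E, marked=C
Mark D: refs=B E C, marked=C D
Mark E: refs=C, marked=C D E
Mark B: refs=null D, marked=B C D E
Unmarked (collected): A F

Answer: 0 1 1 1 1 0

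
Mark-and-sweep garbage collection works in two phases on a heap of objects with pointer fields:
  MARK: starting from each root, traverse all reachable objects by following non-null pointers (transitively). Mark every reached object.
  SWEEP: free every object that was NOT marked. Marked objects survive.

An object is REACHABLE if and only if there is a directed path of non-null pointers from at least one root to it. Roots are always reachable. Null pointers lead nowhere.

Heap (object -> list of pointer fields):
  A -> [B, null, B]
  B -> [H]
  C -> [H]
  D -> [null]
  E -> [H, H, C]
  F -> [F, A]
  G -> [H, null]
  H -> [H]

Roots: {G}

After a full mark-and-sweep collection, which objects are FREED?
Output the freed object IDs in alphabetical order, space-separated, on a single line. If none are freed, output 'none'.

Answer: A B C D E F

Derivation:
Roots: G
Mark G: refs=H null, marked=G
Mark H: refs=H, marked=G H
Unmarked (collected): A B C D E F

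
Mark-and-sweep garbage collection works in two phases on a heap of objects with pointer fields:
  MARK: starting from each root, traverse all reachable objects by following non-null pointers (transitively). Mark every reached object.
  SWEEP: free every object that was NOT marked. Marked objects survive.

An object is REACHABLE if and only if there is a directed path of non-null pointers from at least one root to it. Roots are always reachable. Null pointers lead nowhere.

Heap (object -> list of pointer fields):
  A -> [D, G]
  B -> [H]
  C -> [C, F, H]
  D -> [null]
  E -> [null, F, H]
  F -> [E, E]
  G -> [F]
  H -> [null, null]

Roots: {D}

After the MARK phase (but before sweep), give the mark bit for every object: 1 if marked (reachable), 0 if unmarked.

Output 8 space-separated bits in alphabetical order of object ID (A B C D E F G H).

Answer: 0 0 0 1 0 0 0 0

Derivation:
Roots: D
Mark D: refs=null, marked=D
Unmarked (collected): A B C E F G H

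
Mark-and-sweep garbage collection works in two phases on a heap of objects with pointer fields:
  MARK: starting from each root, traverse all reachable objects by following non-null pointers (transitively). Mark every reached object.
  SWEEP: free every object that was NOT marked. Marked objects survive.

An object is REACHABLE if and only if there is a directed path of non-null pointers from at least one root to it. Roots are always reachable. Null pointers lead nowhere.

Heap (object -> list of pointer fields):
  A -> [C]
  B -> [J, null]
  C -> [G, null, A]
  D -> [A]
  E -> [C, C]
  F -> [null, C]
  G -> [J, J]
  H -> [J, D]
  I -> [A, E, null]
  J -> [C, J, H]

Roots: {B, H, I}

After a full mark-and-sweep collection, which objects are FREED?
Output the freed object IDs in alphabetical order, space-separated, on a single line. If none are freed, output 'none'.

Roots: B H I
Mark B: refs=J null, marked=B
Mark H: refs=J D, marked=B H
Mark I: refs=A E null, marked=B H I
Mark J: refs=C J H, marked=B H I J
Mark D: refs=A, marked=B D H I J
Mark A: refs=C, marked=A B D H I J
Mark E: refs=C C, marked=A B D E H I J
Mark C: refs=G null A, marked=A B C D E H I J
Mark G: refs=J J, marked=A B C D E G H I J
Unmarked (collected): F

Answer: F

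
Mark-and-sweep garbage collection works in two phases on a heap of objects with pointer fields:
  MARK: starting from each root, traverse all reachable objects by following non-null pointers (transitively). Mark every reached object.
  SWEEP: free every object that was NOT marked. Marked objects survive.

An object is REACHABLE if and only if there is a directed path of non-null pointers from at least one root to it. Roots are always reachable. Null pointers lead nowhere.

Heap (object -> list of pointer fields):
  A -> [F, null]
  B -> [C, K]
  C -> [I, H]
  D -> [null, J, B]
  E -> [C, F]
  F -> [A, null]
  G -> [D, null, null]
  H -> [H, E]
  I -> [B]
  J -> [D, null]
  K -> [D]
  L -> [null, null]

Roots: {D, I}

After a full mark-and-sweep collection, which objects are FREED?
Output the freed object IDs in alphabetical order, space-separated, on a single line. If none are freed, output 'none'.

Roots: D I
Mark D: refs=null J B, marked=D
Mark I: refs=B, marked=D I
Mark J: refs=D null, marked=D I J
Mark B: refs=C K, marked=B D I J
Mark C: refs=I H, marked=B C D I J
Mark K: refs=D, marked=B C D I J K
Mark H: refs=H E, marked=B C D H I J K
Mark E: refs=C F, marked=B C D E H I J K
Mark F: refs=A null, marked=B C D E F H I J K
Mark A: refs=F null, marked=A B C D E F H I J K
Unmarked (collected): G L

Answer: G L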